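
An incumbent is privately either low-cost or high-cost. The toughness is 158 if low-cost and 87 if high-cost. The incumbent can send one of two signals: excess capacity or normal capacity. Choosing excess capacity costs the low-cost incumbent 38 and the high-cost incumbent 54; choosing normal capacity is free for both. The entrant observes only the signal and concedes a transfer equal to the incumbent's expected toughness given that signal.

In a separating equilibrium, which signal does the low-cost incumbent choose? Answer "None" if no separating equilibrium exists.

None

Try low-cost → excess capacity, high-cost → normal capacity:
  Under separation the entrant infers type exactly: excess capacity → low-cost (pays 158), normal capacity → high-cost (pays 87).
  Low-cost: excess capacity gives 158 − 38 = 120; normal capacity gives 87 − 0 = 87. No deviation. ✓
  High-cost: normal capacity gives 87 − 0 = 87; excess capacity gives 158 − 54 = 104. Would deviate. ✗
Try low-cost → normal capacity, high-cost → excess capacity:
  Under separation the entrant infers type exactly: normal capacity → low-cost (pays 158), excess capacity → high-cost (pays 87).
  Low-cost: normal capacity gives 158 − 0 = 158; excess capacity gives 87 − 38 = 49. No deviation. ✓
  High-cost: excess capacity gives 87 − 54 = 33; normal capacity gives 158 − 0 = 158. Would deviate. ✗
Neither assignment is incentive-compatible.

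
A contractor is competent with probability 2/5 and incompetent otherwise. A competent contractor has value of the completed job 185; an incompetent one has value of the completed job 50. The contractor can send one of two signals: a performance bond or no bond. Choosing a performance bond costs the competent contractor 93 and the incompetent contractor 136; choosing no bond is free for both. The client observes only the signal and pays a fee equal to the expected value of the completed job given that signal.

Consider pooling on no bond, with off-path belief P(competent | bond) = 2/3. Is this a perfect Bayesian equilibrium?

Yes

At the pooled signal (no bond) the client holds the prior 2/5 and pays 2/5·185 + 3/5·50 = 104. Off-path (bond) belief 2/3 gives 2/3·185 + 1/3·50 = 140.
Competent: no bond gives 104 − 0 = 104; bond gives 140 − 93 = 47. Stays. ✓
Incompetent: no bond gives 104 − 0 = 104; bond gives 140 − 136 = 4. Stays. ✓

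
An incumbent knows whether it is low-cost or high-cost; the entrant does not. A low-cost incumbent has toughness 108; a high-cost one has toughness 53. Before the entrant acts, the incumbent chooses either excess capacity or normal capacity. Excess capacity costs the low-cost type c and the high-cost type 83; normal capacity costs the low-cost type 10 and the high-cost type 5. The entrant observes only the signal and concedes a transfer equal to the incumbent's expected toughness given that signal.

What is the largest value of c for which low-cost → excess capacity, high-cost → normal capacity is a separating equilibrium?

Under separation: excess capacity → low-cost (pays 108); normal capacity → high-cost (pays 53).
High-cost: 53 − 5 = 48 ≥ 108 − 83 = 25. Holds regardless of c. ✓
Low-cost: 108 − c ≥ 53 − 10, so c ≤ 108 − 43 = 65.

65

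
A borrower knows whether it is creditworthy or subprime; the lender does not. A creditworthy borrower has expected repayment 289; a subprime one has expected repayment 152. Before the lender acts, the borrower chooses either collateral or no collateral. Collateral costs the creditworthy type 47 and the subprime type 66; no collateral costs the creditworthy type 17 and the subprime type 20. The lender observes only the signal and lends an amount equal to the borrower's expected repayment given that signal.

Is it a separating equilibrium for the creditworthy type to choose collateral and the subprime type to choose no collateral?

If types separate, collateral earns payment 289 and no collateral earns 152.
Creditworthy: collateral gives 289 − 47 = 242; no collateral gives 152 − 17 = 135. No deviation. ✓
Subprime: no collateral gives 152 − 20 = 132; collateral gives 289 − 66 = 223. Would deviate. ✗

No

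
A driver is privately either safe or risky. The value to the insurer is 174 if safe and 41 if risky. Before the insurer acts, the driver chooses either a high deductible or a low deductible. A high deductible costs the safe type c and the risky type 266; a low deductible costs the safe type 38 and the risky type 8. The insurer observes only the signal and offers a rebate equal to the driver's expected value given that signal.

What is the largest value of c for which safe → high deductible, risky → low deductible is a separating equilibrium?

171

Under separation: high deductible → safe (pays 174); low deductible → risky (pays 41).
Risky: 41 − 8 = 33 ≥ 174 − 266 = -92. Holds regardless of c. ✓
Safe: 174 − c ≥ 41 − 38, so c ≤ 174 − 3 = 171.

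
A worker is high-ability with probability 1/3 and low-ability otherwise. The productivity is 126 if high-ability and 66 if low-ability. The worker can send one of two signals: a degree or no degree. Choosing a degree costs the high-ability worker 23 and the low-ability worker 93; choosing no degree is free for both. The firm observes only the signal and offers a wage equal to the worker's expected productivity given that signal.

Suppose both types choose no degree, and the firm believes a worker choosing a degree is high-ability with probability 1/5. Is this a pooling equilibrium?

At the pooled signal (no degree) the firm holds the prior 1/3 and pays 1/3·126 + 2/3·66 = 86. Off-path (degree) belief 1/5 gives 1/5·126 + 4/5·66 = 78.
High-ability: no degree gives 86 − 0 = 86; degree gives 78 − 23 = 55. Stays. ✓
Low-ability: no degree gives 86 − 0 = 86; degree gives 78 − 93 = -15. Stays. ✓

Yes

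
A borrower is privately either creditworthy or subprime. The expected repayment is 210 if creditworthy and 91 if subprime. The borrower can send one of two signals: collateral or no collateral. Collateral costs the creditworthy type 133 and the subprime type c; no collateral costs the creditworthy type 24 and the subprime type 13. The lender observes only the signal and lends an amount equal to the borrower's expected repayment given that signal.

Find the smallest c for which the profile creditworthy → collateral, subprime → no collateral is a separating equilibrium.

Under separation: collateral → creditworthy (pays 210); no collateral → subprime (pays 91).
Creditworthy: 210 − 133 = 77 ≥ 91 − 24 = 67. Holds regardless of c. ✓
Subprime: 91 − 13 ≥ 210 − c, so c ≥ 210 − 78 = 132.

132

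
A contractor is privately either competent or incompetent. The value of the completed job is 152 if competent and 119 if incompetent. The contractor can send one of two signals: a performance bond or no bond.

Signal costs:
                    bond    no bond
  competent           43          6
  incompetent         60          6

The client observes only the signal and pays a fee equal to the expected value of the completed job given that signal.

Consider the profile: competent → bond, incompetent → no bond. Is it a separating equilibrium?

If types separate, bond earns payment 152 and no bond earns 119.
Competent: bond gives 152 − 43 = 109; no bond gives 119 − 6 = 113. Would deviate. ✗
Incompetent: no bond gives 119 − 6 = 113; bond gives 152 − 60 = 92. No deviation. ✓

No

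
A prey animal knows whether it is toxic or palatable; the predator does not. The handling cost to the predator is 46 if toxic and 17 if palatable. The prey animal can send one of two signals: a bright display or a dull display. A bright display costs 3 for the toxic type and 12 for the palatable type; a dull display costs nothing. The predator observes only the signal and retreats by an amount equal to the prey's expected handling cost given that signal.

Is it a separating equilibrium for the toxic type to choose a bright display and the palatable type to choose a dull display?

Under separation the predator infers type exactly: bright display → toxic (pays 46), dull display → palatable (pays 17).
Toxic: bright display gives 46 − 3 = 43; dull display gives 17 − 0 = 17. No deviation. ✓
Palatable: dull display gives 17 − 0 = 17; bright display gives 46 − 12 = 34. Would deviate. ✗

No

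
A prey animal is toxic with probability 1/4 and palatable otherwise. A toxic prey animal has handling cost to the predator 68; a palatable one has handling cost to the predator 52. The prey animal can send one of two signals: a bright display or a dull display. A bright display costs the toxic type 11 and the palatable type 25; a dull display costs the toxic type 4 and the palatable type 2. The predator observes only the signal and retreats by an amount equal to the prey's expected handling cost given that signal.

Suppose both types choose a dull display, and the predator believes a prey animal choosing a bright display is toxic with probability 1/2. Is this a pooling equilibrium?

Yes

On the equilibrium path (dull display) the predator holds the prior 1/4 and pays 1/4·68 + 3/4·52 = 56. Off-path (bright display) belief 1/2 gives 1/2·68 + 1/2·52 = 60.
Toxic: dull display gives 56 − 4 = 52; bright display gives 60 − 11 = 49. Stays. ✓
Palatable: dull display gives 56 − 2 = 54; bright display gives 60 − 25 = 35. Stays. ✓
Beliefs are Bayes-consistent on-path and both types best-respond.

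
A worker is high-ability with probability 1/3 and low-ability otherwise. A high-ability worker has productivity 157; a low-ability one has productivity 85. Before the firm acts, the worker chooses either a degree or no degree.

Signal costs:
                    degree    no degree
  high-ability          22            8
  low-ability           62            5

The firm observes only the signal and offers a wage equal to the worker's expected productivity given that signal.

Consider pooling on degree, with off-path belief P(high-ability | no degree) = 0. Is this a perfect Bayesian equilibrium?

No

On the equilibrium path (degree) the firm holds the prior 1/3 and pays 1/3·157 + 2/3·85 = 109. Off-path (no degree) belief 0 gives 0·157 + 1·85 = 85.
High-ability: degree gives 109 − 22 = 87; no degree gives 85 − 8 = 77. Stays. ✓
Low-ability: degree gives 109 − 62 = 47; no degree gives 85 − 5 = 80. Deviates. ✗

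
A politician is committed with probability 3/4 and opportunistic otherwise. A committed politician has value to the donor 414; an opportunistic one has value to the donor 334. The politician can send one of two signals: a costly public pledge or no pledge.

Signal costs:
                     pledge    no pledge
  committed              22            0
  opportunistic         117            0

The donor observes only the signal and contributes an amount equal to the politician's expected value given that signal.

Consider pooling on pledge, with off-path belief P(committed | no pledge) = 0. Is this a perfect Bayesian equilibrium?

No

At the pooled signal (pledge) the donor holds the prior 3/4 and pays 3/4·414 + 1/4·334 = 394. Off-path (no pledge) belief 0 gives 0·414 + 1·334 = 334.
Committed: pledge gives 394 − 22 = 372; no pledge gives 334 − 0 = 334. Stays. ✓
Opportunistic: pledge gives 394 − 117 = 277; no pledge gives 334 − 0 = 334. Deviates. ✗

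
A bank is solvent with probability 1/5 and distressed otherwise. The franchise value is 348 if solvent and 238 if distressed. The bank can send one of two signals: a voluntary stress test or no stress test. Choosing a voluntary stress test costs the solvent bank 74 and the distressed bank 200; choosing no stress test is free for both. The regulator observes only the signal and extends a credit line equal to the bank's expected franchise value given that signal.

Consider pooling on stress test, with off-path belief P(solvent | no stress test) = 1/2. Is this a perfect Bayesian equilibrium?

No

At the pooled signal (stress test) the regulator holds the prior 1/5 and pays 1/5·348 + 4/5·238 = 260. Off-path (no stress test) belief 1/2 gives 1/2·348 + 1/2·238 = 293.
Solvent: stress test gives 260 − 74 = 186; no stress test gives 293 − 0 = 293. Deviates. ✗
Distressed: stress test gives 260 − 200 = 60; no stress test gives 293 − 0 = 293. Deviates. ✗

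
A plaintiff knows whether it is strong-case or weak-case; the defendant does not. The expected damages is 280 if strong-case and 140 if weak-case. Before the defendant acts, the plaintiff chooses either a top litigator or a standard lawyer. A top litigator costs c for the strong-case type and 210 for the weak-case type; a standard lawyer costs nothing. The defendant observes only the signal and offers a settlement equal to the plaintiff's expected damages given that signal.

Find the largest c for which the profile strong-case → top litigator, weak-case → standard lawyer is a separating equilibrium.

140

Under separation: top litigator → strong-case (pays 280); standard lawyer → weak-case (pays 140).
Weak-case: 140 − 0 = 140 ≥ 280 − 210 = 70. Holds regardless of c. ✓
Strong-case: 280 − c ≥ 140 − 0, so c ≤ 280 − 140 = 140.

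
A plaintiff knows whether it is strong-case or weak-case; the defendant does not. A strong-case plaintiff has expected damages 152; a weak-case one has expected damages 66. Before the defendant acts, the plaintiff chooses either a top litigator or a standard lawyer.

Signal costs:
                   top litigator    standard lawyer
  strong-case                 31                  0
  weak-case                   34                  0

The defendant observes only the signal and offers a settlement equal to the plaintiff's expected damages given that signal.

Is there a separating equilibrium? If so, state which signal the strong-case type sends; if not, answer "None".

Try strong-case → top litigator, weak-case → standard lawyer:
  If types separate, top litigator earns payment 152 and standard lawyer earns 66.
  Strong-case: top litigator gives 152 − 31 = 121; standard lawyer gives 66 − 0 = 66. No deviation. ✓
  Weak-case: standard lawyer gives 66 − 0 = 66; top litigator gives 152 − 34 = 118. Would deviate. ✗
Try strong-case → standard lawyer, weak-case → top litigator:
  If types separate, standard lawyer earns payment 152 and top litigator earns 66.
  Strong-case: standard lawyer gives 152 − 0 = 152; top litigator gives 66 − 31 = 35. No deviation. ✓
  Weak-case: top litigator gives 66 − 34 = 32; standard lawyer gives 152 − 0 = 152. Would deviate. ✗
Neither assignment is incentive-compatible.

None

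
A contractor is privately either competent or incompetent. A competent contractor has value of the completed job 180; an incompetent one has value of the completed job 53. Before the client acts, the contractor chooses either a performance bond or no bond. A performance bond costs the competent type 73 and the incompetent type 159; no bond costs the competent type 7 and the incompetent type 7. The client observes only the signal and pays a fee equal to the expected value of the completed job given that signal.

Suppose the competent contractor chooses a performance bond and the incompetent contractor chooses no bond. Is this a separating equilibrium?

Yes

Under separation the client infers type exactly: bond → competent (pays 180), no bond → incompetent (pays 53).
Competent: bond gives 180 − 73 = 107; no bond gives 53 − 7 = 46. No deviation. ✓
Incompetent: no bond gives 53 − 7 = 46; bond gives 180 − 159 = 21. No deviation. ✓
Both incentive constraints hold.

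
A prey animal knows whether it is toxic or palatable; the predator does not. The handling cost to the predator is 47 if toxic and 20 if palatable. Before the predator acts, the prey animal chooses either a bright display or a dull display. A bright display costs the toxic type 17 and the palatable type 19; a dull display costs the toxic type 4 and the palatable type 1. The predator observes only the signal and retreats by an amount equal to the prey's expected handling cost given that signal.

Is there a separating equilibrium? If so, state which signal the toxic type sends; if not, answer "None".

None

Try toxic → bright display, palatable → dull display:
  If types separate, bright display earns payment 47 and dull display earns 20.
  Toxic: bright display gives 47 − 17 = 30; dull display gives 20 − 4 = 16. No deviation. ✓
  Palatable: dull display gives 20 − 1 = 19; bright display gives 47 − 19 = 28. Would deviate. ✗
Try toxic → dull display, palatable → bright display:
  If types separate, dull display earns payment 47 and bright display earns 20.
  Toxic: dull display gives 47 − 4 = 43; bright display gives 20 − 17 = 3. No deviation. ✓
  Palatable: bright display gives 20 − 19 = 1; dull display gives 47 − 1 = 46. Would deviate. ✗
Neither assignment is incentive-compatible.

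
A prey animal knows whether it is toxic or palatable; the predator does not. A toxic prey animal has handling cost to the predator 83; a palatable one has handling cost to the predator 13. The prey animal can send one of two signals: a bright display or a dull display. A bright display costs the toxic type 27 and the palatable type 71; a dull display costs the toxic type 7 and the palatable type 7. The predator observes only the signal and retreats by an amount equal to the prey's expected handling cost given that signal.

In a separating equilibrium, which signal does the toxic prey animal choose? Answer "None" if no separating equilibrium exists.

Try toxic → bright display, palatable → dull display:
  Under separation the predator infers type exactly: bright display → toxic (pays 83), dull display → palatable (pays 13).
  Toxic: bright display gives 83 − 27 = 56; dull display gives 13 − 7 = 6. No deviation. ✓
  Palatable: dull display gives 13 − 7 = 6; bright display gives 83 − 71 = 12. Would deviate. ✗
Try toxic → dull display, palatable → bright display:
  Under separation the predator infers type exactly: dull display → toxic (pays 83), bright display → palatable (pays 13).
  Toxic: dull display gives 83 − 7 = 76; bright display gives 13 − 27 = -14. No deviation. ✓
  Palatable: bright display gives 13 − 71 = -58; dull display gives 83 − 7 = 76. Would deviate. ✗
Neither assignment is incentive-compatible.

None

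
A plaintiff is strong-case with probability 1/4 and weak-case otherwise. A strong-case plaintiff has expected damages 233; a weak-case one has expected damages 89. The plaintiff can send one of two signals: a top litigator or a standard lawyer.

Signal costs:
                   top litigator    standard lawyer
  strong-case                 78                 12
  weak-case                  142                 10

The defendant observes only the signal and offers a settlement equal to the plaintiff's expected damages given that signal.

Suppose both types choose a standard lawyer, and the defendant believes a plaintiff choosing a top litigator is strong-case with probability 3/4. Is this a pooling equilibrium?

On the equilibrium path (standard lawyer) the defendant holds the prior 1/4 and pays 1/4·233 + 3/4·89 = 125. Off-path (top litigator) belief 3/4 gives 3/4·233 + 1/4·89 = 197.
Strong-case: standard lawyer gives 125 − 12 = 113; top litigator gives 197 − 78 = 119. Deviates. ✗
Weak-case: standard lawyer gives 125 − 10 = 115; top litigator gives 197 − 142 = 55. Stays. ✓

No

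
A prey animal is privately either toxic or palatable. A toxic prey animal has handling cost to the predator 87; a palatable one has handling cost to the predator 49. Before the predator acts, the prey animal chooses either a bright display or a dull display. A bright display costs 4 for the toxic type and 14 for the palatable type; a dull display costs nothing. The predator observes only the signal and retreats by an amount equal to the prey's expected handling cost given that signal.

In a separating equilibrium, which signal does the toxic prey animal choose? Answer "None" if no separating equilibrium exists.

None

Try toxic → bright display, palatable → dull display:
  Under separation the predator infers type exactly: bright display → toxic (pays 87), dull display → palatable (pays 49).
  Toxic: bright display gives 87 − 4 = 83; dull display gives 49 − 0 = 49. No deviation. ✓
  Palatable: dull display gives 49 − 0 = 49; bright display gives 87 − 14 = 73. Would deviate. ✗
Try toxic → dull display, palatable → bright display:
  Under separation the predator infers type exactly: dull display → toxic (pays 87), bright display → palatable (pays 49).
  Toxic: dull display gives 87 − 0 = 87; bright display gives 49 − 4 = 45. No deviation. ✓
  Palatable: bright display gives 49 − 14 = 35; dull display gives 87 − 0 = 87. Would deviate. ✗
Neither assignment is incentive-compatible.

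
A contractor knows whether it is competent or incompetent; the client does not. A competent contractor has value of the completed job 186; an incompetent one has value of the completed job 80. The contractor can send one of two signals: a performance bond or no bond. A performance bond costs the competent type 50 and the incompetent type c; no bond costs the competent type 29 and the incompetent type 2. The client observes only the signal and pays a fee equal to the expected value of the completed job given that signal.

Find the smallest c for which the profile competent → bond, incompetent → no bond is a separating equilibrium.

Under separation: bond → competent (pays 186); no bond → incompetent (pays 80).
Competent: 186 − 50 = 136 ≥ 80 − 29 = 51. Holds regardless of c. ✓
Incompetent: 80 − 2 ≥ 186 − c, so c ≥ 186 − 78 = 108.

108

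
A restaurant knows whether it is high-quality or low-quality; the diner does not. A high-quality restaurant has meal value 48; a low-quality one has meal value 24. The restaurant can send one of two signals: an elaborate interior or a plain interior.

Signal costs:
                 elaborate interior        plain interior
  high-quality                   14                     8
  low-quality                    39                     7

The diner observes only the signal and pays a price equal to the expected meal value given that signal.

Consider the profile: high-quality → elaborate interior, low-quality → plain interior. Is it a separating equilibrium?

Yes

Under separation the diner infers type exactly: elaborate interior → high-quality (pays 48), plain interior → low-quality (pays 24).
High-quality: elaborate interior gives 48 − 14 = 34; plain interior gives 24 − 8 = 16. No deviation. ✓
Low-quality: plain interior gives 24 − 7 = 17; elaborate interior gives 48 − 39 = 9. No deviation. ✓
Both incentive constraints hold.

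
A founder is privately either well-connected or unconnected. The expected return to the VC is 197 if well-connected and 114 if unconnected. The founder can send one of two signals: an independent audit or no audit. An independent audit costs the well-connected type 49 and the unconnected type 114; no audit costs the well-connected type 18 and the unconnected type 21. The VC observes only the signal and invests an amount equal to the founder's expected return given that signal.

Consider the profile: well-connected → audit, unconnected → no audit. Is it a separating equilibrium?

If types separate, audit earns payment 197 and no audit earns 114.
Well-connected: audit gives 197 − 49 = 148; no audit gives 114 − 18 = 96. No deviation. ✓
Unconnected: no audit gives 114 − 21 = 93; audit gives 197 − 114 = 83. No deviation. ✓
Neither type gains from mimicking the other.

Yes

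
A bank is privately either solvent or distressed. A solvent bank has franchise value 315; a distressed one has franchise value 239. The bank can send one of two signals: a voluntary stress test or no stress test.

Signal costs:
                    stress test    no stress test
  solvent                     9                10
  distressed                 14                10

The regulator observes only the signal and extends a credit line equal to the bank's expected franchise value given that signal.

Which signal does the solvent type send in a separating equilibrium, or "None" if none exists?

None

Try solvent → stress test, distressed → no stress test:
  Under separation the regulator infers type exactly: stress test → solvent (pays 315), no stress test → distressed (pays 239).
  Solvent: stress test gives 315 − 9 = 306; no stress test gives 239 − 10 = 229. No deviation. ✓
  Distressed: no stress test gives 239 − 10 = 229; stress test gives 315 − 14 = 301. Would deviate. ✗
Try solvent → no stress test, distressed → stress test:
  Under separation the regulator infers type exactly: no stress test → solvent (pays 315), stress test → distressed (pays 239).
  Solvent: no stress test gives 315 − 10 = 305; stress test gives 239 − 9 = 230. No deviation. ✓
  Distressed: stress test gives 239 − 14 = 225; no stress test gives 315 − 10 = 305. Would deviate. ✗
Neither assignment is incentive-compatible.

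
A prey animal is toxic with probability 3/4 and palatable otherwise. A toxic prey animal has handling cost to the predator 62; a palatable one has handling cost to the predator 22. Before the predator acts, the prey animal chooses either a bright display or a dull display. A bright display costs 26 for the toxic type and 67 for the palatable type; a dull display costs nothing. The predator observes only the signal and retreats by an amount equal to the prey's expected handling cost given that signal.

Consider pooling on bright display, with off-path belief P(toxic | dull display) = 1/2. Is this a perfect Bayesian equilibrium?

No

At the pooled signal (bright display) the predator holds the prior 3/4 and pays 3/4·62 + 1/4·22 = 52. Off-path (dull display) belief 1/2 gives 1/2·62 + 1/2·22 = 42.
Toxic: bright display gives 52 − 26 = 26; dull display gives 42 − 0 = 42. Deviates. ✗
Palatable: bright display gives 52 − 67 = -15; dull display gives 42 − 0 = 42. Deviates. ✗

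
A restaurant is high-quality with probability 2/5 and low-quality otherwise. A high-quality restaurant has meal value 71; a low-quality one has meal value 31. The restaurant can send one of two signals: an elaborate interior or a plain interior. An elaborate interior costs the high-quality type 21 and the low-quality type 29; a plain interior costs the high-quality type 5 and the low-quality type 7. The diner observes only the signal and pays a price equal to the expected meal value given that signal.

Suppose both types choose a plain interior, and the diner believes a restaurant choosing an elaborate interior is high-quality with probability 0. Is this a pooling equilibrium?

On the equilibrium path (plain interior) the diner holds the prior 2/5 and pays 2/5·71 + 3/5·31 = 47. Off-path (elaborate interior) belief 0 gives 0·71 + 1·31 = 31.
High-quality: plain interior gives 47 − 5 = 42; elaborate interior gives 31 − 21 = 10. Stays. ✓
Low-quality: plain interior gives 47 − 7 = 40; elaborate interior gives 31 − 29 = 2. Stays. ✓
Beliefs are Bayes-consistent on-path and both types best-respond.

Yes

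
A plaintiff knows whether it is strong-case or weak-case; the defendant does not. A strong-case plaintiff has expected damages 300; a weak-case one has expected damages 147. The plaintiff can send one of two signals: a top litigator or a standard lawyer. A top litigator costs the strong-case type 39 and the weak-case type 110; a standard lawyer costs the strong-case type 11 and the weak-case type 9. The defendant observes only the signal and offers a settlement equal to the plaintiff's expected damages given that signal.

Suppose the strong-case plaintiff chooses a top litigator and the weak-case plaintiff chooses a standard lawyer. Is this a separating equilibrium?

No

If types separate, top litigator earns payment 300 and standard lawyer earns 147.
Strong-case: top litigator gives 300 − 39 = 261; standard lawyer gives 147 − 11 = 136. No deviation. ✓
Weak-case: standard lawyer gives 147 − 9 = 138; top litigator gives 300 − 110 = 190. Would deviate. ✗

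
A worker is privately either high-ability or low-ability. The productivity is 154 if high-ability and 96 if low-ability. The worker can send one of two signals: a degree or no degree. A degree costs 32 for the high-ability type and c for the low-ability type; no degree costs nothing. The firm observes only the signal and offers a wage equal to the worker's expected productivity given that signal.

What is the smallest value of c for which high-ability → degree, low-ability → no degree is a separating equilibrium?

58

Under separation: degree → high-ability (pays 154); no degree → low-ability (pays 96).
High-ability: 154 − 32 = 122 ≥ 96 − 0 = 96. Holds regardless of c. ✓
Low-ability: 96 − 0 ≥ 154 − c, so c ≥ 154 − 96 = 58.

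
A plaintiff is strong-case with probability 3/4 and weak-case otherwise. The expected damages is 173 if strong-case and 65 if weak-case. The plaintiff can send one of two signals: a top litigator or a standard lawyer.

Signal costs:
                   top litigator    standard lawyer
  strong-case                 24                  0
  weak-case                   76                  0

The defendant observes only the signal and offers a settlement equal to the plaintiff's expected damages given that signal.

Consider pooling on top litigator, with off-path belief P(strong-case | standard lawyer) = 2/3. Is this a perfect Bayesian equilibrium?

On the equilibrium path (top litigator) the defendant holds the prior 3/4 and pays 3/4·173 + 1/4·65 = 146. Off-path (standard lawyer) belief 2/3 gives 2/3·173 + 1/3·65 = 137.
Strong-case: top litigator gives 146 − 24 = 122; standard lawyer gives 137 − 0 = 137. Deviates. ✗
Weak-case: top litigator gives 146 − 76 = 70; standard lawyer gives 137 − 0 = 137. Deviates. ✗

No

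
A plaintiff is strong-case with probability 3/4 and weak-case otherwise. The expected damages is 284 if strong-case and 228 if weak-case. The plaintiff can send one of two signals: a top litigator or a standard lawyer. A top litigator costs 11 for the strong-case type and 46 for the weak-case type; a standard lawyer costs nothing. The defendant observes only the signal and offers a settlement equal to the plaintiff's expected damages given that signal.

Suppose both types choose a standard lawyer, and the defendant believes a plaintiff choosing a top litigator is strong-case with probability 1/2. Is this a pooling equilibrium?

Yes

At the pooled signal (standard lawyer) the defendant holds the prior 3/4 and pays 3/4·284 + 1/4·228 = 270. Off-path (top litigator) belief 1/2 gives 1/2·284 + 1/2·228 = 256.
Strong-case: standard lawyer gives 270 − 0 = 270; top litigator gives 256 − 11 = 245. Stays. ✓
Weak-case: standard lawyer gives 270 − 0 = 270; top litigator gives 256 − 46 = 210. Stays. ✓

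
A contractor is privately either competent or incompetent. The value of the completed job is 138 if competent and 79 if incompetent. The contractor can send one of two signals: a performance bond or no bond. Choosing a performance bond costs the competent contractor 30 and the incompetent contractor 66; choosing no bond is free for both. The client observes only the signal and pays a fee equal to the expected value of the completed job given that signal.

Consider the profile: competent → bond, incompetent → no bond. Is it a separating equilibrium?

Yes

If types separate, bond earns payment 138 and no bond earns 79.
Competent: bond gives 138 − 30 = 108; no bond gives 79 − 0 = 79. No deviation. ✓
Incompetent: no bond gives 79 − 0 = 79; bond gives 138 − 66 = 72. No deviation. ✓
Neither type gains from mimicking the other.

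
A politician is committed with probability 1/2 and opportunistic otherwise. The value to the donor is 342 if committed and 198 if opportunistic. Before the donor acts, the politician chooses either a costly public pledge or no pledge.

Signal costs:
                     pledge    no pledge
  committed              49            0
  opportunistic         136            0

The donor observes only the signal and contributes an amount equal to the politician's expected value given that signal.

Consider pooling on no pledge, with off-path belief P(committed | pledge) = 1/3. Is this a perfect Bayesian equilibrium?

On the equilibrium path (no pledge) the donor holds the prior 1/2 and pays 1/2·342 + 1/2·198 = 270. Off-path (pledge) belief 1/3 gives 1/3·342 + 2/3·198 = 246.
Committed: no pledge gives 270 − 0 = 270; pledge gives 246 − 49 = 197. Stays. ✓
Opportunistic: no pledge gives 270 − 0 = 270; pledge gives 246 − 136 = 110. Stays. ✓
Beliefs are Bayes-consistent on-path and both types best-respond.

Yes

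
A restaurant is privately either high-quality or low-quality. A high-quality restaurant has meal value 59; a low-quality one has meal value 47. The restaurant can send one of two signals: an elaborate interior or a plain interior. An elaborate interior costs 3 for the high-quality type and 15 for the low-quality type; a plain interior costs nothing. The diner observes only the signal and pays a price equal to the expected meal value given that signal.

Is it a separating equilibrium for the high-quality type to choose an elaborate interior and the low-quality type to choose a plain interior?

Yes

If types separate, elaborate interior earns payment 59 and plain interior earns 47.
High-quality: elaborate interior gives 59 − 3 = 56; plain interior gives 47 − 0 = 47. No deviation. ✓
Low-quality: plain interior gives 47 − 0 = 47; elaborate interior gives 59 − 15 = 44. No deviation. ✓
Both incentive constraints hold.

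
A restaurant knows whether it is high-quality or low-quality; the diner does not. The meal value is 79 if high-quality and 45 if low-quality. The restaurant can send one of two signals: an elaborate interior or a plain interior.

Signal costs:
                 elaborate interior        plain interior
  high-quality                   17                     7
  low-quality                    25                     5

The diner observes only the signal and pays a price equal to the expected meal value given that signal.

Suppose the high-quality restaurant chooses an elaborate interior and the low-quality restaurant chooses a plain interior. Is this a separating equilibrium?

No

Under separation the diner infers type exactly: elaborate interior → high-quality (pays 79), plain interior → low-quality (pays 45).
High-quality: elaborate interior gives 79 − 17 = 62; plain interior gives 45 − 7 = 38. No deviation. ✓
Low-quality: plain interior gives 45 − 5 = 40; elaborate interior gives 79 − 25 = 54. Would deviate. ✗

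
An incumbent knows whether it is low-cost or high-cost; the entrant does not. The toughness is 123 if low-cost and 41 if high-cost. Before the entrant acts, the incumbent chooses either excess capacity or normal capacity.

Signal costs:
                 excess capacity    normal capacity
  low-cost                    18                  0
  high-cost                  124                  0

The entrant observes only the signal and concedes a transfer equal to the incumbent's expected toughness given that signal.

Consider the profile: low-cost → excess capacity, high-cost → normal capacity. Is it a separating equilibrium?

If types separate, excess capacity earns payment 123 and normal capacity earns 41.
Low-cost: excess capacity gives 123 − 18 = 105; normal capacity gives 41 − 0 = 41. No deviation. ✓
High-cost: normal capacity gives 41 − 0 = 41; excess capacity gives 123 − 124 = -1. No deviation. ✓
Neither type gains from mimicking the other.

Yes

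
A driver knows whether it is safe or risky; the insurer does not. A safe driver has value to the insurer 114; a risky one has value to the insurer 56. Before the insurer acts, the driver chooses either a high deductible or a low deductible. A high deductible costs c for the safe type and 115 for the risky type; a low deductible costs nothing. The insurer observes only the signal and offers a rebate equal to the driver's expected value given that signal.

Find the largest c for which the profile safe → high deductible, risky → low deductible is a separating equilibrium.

Under separation: high deductible → safe (pays 114); low deductible → risky (pays 56).
Risky: 56 − 0 = 56 ≥ 114 − 115 = -1. Holds regardless of c. ✓
Safe: 114 − c ≥ 56 − 0, so c ≤ 114 − 56 = 58.

58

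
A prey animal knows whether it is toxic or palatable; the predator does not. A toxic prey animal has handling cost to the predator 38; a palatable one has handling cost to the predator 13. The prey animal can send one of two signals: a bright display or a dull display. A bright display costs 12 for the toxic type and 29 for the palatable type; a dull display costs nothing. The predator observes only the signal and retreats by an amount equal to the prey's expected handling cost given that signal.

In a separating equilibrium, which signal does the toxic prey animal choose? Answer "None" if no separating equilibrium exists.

bright display

Try toxic → bright display, palatable → dull display:
  If types separate, bright display earns payment 38 and dull display earns 13.
  Toxic: bright display gives 38 − 12 = 26; dull display gives 13 − 0 = 13. No deviation. ✓
  Palatable: dull display gives 13 − 0 = 13; bright display gives 38 − 29 = 9. No deviation. ✓
Both hold — the toxic type sends bright display.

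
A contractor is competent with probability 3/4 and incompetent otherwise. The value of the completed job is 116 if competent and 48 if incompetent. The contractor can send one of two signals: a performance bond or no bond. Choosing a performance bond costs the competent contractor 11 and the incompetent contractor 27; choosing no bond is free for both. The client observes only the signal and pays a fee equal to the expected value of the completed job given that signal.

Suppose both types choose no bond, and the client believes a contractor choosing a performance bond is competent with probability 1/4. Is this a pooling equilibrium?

Yes

At the pooled signal (no bond) the client holds the prior 3/4 and pays 3/4·116 + 1/4·48 = 99. Off-path (bond) belief 1/4 gives 1/4·116 + 3/4·48 = 65.
Competent: no bond gives 99 − 0 = 99; bond gives 65 − 11 = 54. Stays. ✓
Incompetent: no bond gives 99 − 0 = 99; bond gives 65 − 27 = 38. Stays. ✓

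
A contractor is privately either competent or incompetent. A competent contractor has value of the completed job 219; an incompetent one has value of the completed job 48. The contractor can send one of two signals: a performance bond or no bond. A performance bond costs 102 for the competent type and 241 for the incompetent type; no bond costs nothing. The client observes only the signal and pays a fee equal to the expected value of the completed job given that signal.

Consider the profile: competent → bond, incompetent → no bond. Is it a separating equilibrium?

Yes

Under separation the client infers type exactly: bond → competent (pays 219), no bond → incompetent (pays 48).
Competent: bond gives 219 − 102 = 117; no bond gives 48 − 0 = 48. No deviation. ✓
Incompetent: no bond gives 48 − 0 = 48; bond gives 219 − 241 = -22. No deviation. ✓
Both incentive constraints hold.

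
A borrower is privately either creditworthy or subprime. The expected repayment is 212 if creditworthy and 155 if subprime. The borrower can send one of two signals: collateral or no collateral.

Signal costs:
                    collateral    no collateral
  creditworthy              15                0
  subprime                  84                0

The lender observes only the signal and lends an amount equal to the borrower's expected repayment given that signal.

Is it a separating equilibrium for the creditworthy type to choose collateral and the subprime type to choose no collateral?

Yes

Under separation the lender infers type exactly: collateral → creditworthy (pays 212), no collateral → subprime (pays 155).
Creditworthy: collateral gives 212 − 15 = 197; no collateral gives 155 − 0 = 155. No deviation. ✓
Subprime: no collateral gives 155 − 0 = 155; collateral gives 212 − 84 = 128. No deviation. ✓
Neither type gains from mimicking the other.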